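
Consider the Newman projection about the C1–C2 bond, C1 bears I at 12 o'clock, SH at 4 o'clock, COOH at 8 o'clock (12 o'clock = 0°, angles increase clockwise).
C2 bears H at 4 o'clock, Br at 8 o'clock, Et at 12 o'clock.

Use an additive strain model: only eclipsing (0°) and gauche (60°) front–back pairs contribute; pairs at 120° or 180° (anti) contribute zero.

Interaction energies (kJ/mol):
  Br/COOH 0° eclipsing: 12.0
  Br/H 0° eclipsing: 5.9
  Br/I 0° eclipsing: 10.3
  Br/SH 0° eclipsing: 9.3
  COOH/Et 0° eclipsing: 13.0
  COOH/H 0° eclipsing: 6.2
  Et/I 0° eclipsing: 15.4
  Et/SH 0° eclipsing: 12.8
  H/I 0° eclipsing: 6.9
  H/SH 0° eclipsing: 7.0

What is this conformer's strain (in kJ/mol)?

34.4 kJ/mol

This conformer is eclipsed. I at 0° is eclipsed with Et at 0° (15.4); SH at 120° is eclipsed with H at 120° (7.0); COOH at 240° is eclipsed with Br at 240° (12.0). Total 34.4 kJ/mol.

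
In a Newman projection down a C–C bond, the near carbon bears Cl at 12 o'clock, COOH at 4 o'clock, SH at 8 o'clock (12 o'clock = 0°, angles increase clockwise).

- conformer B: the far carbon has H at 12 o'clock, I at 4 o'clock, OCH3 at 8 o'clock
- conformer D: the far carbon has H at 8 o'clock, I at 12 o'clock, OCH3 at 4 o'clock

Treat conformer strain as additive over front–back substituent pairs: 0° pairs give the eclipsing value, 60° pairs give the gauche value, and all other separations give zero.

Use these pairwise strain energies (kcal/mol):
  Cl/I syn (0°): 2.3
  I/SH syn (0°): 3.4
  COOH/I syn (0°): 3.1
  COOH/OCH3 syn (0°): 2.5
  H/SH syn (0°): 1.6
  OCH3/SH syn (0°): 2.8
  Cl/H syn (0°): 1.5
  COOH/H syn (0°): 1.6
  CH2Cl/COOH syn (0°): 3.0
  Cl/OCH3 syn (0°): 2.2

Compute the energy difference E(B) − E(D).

B (eclipsed): Cl(0°)/H(0°) eclipsed 1.5; COOH(120°)/I(120°) eclipsed 3.1; SH(240°)/OCH3(240°) eclipsed 2.8 → 7.4 kcal/mol.
D (eclipsed): Cl(0°)/I(0°) eclipsed 2.3; COOH(120°)/OCH3(120°) eclipsed 2.5; SH(240°)/H(240°) eclipsed 1.6 → 6.4 kcal/mol.
E(B) − E(D) = 7.4 − 6.4 = +1.0 kcal/mol.

+1.0 kcal/mol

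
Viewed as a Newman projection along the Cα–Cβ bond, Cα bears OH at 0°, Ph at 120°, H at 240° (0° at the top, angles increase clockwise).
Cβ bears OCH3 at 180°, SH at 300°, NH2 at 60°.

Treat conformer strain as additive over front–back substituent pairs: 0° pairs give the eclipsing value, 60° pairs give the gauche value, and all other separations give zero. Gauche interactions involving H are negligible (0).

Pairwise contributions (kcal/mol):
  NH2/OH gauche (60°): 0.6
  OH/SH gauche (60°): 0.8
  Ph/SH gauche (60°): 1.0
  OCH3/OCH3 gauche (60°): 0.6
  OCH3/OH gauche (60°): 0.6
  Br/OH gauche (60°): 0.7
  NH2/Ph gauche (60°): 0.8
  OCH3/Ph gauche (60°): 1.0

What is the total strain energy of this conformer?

This conformer (staggered): OH–SH gauche, OH–NH2 gauche, Ph–OCH3 gauche, Ph–NH2 gauche; 0.8 + 0.6 + 1.0 + 0.8 = 3.2 kcal/mol.

3.2 kcal/mol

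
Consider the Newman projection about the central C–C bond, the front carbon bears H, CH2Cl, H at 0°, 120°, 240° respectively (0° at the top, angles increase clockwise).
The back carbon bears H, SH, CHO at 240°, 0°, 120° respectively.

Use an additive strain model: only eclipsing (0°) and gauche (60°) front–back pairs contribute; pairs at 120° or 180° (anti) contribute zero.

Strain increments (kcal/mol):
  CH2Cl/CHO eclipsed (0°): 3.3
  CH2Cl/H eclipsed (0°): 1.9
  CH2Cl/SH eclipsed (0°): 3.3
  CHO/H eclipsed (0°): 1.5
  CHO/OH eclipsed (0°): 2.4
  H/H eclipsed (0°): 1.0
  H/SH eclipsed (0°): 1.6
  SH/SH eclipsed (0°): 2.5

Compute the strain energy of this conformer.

This conformer (eclipsed): H–SH eclipsed, CH2Cl–CHO eclipsed, H–H eclipsed; 1.6 + 3.3 + 1.0 = 5.9 kcal/mol.

5.9 kcal/mol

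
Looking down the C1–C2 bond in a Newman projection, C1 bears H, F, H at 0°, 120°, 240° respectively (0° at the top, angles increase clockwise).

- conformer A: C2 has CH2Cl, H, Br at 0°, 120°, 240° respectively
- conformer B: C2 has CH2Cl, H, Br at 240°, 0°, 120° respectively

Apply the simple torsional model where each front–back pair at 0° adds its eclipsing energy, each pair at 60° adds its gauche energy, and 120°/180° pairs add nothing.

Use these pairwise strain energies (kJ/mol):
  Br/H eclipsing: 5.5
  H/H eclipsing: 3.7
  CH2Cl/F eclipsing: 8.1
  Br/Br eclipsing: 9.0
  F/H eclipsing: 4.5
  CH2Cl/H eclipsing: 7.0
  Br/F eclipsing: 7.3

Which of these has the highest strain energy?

B

A (eclipsed): H–CH2Cl eclipsed, F–H eclipsed, H–Br eclipsed; 7.0 + 4.5 + 5.5 = 17.0 kJ/mol.
B (eclipsed): H–H eclipsed, F–Br eclipsed, H–CH2Cl eclipsed; 3.7 + 7.3 + 7.0 = 18.0 kJ/mol.
B has the highest total (18.0 kJ/mol).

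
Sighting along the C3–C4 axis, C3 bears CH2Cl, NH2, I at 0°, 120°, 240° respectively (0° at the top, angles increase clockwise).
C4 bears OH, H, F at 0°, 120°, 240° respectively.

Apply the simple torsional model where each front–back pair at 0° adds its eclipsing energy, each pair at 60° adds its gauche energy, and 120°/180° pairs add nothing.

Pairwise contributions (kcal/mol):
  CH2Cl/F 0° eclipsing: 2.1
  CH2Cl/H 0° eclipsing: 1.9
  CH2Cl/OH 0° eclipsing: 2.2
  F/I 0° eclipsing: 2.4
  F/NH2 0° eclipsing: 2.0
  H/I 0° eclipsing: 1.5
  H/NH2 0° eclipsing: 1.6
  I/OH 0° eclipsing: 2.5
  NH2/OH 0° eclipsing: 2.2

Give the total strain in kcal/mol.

6.2 kcal/mol

This conformer is eclipsed. CH2Cl at 0° is eclipsed with OH at 0° (2.2); NH2 at 120° is eclipsed with H at 120° (1.6); I at 240° is eclipsed with F at 240° (2.4). Total 6.2 kcal/mol.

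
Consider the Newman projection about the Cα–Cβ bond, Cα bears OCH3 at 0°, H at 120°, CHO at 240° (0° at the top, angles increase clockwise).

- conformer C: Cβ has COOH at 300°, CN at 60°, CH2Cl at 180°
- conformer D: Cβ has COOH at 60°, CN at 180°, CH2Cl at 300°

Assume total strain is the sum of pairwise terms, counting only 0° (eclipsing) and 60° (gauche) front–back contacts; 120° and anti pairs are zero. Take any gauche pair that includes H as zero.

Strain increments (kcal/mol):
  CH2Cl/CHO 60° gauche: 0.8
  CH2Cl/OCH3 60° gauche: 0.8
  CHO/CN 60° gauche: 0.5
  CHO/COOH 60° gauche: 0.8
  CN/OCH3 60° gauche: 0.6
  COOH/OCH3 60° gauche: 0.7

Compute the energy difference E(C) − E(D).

+0.1 kcal/mol

C is staggered. OCH3 at 0° is gauche with COOH at 300° (0.7); OCH3 at 0° is gauche with CN at 60° (0.6); CHO at 240° is gauche with COOH at 300° (0.8); CHO at 240° is gauche with CH2Cl at 180° (0.8). Total 2.9 kcal/mol.
D is staggered. OCH3 at 0° is gauche with COOH at 60° (0.7); OCH3 at 0° is gauche with CH2Cl at 300° (0.8); CHO at 240° is gauche with CN at 180° (0.5); CHO at 240° is gauche with CH2Cl at 300° (0.8). Total 2.8 kcal/mol.
E(C) − E(D) = 2.9 − 2.8 = +0.1 kcal/mol.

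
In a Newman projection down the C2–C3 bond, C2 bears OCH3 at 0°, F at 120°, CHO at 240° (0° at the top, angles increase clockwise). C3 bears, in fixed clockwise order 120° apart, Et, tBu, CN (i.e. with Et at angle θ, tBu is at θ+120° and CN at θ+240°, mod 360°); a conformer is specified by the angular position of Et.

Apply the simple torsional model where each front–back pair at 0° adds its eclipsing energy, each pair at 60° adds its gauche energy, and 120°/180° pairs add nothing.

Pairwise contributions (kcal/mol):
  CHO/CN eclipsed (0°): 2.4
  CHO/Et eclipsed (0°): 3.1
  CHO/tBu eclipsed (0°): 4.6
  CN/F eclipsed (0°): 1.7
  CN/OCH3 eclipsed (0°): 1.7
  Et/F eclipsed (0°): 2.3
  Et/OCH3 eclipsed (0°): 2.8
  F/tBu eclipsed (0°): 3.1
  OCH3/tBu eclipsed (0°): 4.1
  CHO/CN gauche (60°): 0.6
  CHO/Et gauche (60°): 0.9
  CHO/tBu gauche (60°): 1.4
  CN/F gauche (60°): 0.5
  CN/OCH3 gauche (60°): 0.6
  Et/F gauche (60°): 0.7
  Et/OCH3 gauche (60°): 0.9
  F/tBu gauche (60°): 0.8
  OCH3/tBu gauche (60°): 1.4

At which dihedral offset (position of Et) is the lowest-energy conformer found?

60°

Et at 0° (eclipsed): OCH3(0°)/Et(0°) eclipsed 2.8; F(120°)/tBu(120°) eclipsed 3.1; CHO(240°)/CN(240°) eclipsed 2.4 → 8.3 kcal/mol.
Et at 60° (staggered): OCH3(0°)/Et(60°) gauche 0.9; OCH3(0°)/CN(300°) gauche 0.6; F(120°)/Et(60°) gauche 0.7; F(120°)/tBu(180°) gauche 0.8; CHO(240°)/tBu(180°) gauche 1.4; CHO(240°)/CN(300°) gauche 0.6 → 5.0 kcal/mol.
Et at 120° (eclipsed): OCH3(0°)/CN(0°) eclipsed 1.7; F(120°)/Et(120°) eclipsed 2.3; CHO(240°)/tBu(240°) eclipsed 4.6 → 8.6 kcal/mol.
Et at 180° (staggered): OCH3(0°)/tBu(300°) gauche 1.4; OCH3(0°)/CN(60°) gauche 0.6; F(120°)/Et(180°) gauche 0.7; F(120°)/CN(60°) gauche 0.5; CHO(240°)/Et(180°) gauche 0.9; CHO(240°)/tBu(300°) gauche 1.4 → 5.5 kcal/mol.
Et at 240° (eclipsed): OCH3(0°)/tBu(0°) eclipsed 4.1; F(120°)/CN(120°) eclipsed 1.7; CHO(240°)/Et(240°) eclipsed 3.1 → 8.9 kcal/mol.
Et at 300° (staggered): OCH3(0°)/Et(300°) gauche 0.9; OCH3(0°)/tBu(60°) gauche 1.4; F(120°)/tBu(60°) gauche 0.8; F(120°)/CN(180°) gauche 0.5; CHO(240°)/Et(300°) gauche 0.9; CHO(240°)/CN(180°) gauche 0.6 → 5.1 kcal/mol.
The minimum (5.0 kcal/mol) occurs with Et at 60°.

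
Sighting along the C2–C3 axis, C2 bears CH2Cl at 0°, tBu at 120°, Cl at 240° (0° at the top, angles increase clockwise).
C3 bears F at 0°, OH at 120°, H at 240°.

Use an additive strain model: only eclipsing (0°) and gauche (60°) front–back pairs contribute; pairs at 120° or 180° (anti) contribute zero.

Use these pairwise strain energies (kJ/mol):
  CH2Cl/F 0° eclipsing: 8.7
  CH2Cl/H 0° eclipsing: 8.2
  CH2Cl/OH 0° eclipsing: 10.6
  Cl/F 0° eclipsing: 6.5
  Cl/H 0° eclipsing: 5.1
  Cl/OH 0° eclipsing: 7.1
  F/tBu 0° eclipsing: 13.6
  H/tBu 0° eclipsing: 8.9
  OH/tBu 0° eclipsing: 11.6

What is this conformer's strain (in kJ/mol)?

25.4 kJ/mol

This conformer is eclipsed. CH2Cl at 0° is eclipsed with F at 0° (8.7); tBu at 120° is eclipsed with OH at 120° (11.6); Cl at 240° is eclipsed with H at 240° (5.1). Total 25.4 kJ/mol.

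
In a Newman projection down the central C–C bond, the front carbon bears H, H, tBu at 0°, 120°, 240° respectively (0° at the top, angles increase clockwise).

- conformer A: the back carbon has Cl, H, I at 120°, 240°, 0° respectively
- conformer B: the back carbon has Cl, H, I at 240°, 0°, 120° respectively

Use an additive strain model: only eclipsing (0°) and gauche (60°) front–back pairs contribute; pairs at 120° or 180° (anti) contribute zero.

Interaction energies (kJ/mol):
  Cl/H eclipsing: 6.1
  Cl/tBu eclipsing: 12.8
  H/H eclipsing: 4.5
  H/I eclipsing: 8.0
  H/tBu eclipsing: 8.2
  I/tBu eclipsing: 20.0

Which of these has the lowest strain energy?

A (eclipsed): H–I eclipsed, H–Cl eclipsed, tBu–H eclipsed; 8.0 + 6.1 + 8.2 = 22.3 kJ/mol.
B (eclipsed): H–H eclipsed, H–I eclipsed, tBu–Cl eclipsed; 4.5 + 8.0 + 12.8 = 25.3 kJ/mol.
A has the lowest total (22.3 kJ/mol).

A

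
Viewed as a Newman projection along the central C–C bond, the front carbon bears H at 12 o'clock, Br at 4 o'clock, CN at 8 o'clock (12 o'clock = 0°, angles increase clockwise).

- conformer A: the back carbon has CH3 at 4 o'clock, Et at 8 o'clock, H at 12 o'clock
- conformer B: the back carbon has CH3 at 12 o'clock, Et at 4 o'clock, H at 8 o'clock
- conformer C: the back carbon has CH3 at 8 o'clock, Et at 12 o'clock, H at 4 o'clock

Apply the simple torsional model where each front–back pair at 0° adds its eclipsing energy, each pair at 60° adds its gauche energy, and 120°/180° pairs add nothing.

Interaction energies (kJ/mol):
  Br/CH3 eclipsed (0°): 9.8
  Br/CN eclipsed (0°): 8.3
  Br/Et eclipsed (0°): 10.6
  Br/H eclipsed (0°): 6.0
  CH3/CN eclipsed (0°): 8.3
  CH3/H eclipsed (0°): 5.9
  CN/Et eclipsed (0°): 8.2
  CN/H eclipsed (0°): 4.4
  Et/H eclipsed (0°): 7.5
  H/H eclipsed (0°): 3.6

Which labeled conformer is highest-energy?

C

A (eclipsed): H(0°)/H(0°) eclipsed 3.6; Br(120°)/CH3(120°) eclipsed 9.8; CN(240°)/Et(240°) eclipsed 8.2 → 21.6 kJ/mol.
B (eclipsed): H(0°)/CH3(0°) eclipsed 5.9; Br(120°)/Et(120°) eclipsed 10.6; CN(240°)/H(240°) eclipsed 4.4 → 20.9 kJ/mol.
C (eclipsed): H(0°)/Et(0°) eclipsed 7.5; Br(120°)/H(120°) eclipsed 6.0; CN(240°)/CH3(240°) eclipsed 8.3 → 21.8 kJ/mol.
C has the highest total (21.8 kJ/mol).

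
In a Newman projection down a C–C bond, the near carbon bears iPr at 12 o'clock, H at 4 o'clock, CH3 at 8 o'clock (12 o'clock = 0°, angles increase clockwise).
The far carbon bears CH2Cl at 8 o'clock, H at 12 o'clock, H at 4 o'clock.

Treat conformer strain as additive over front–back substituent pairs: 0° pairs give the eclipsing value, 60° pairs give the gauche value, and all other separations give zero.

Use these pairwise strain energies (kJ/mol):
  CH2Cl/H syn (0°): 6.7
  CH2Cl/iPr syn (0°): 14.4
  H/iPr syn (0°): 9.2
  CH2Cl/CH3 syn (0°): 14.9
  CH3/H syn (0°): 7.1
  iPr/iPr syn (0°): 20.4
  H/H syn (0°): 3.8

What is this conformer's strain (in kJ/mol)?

This conformer (eclipsed): iPr(0°)/H(0°) eclipsed 9.2; H(120°)/H(120°) eclipsed 3.8; CH3(240°)/CH2Cl(240°) eclipsed 14.9 → 27.9 kJ/mol.

27.9 kJ/mol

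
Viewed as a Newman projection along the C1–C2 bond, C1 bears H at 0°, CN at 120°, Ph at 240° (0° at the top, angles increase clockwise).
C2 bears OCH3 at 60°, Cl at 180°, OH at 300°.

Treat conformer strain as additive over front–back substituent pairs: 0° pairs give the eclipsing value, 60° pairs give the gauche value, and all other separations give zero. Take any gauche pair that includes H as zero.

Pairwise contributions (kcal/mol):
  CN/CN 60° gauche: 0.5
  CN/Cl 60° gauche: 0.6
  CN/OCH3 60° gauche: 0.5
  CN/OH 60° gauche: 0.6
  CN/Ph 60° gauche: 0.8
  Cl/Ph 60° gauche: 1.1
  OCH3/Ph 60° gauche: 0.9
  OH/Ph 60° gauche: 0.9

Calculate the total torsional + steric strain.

3.1 kcal/mol

This conformer (staggered): CN–OCH3 gauche, CN–Cl gauche, Ph–Cl gauche, Ph–OH gauche; 0.5 + 0.6 + 1.1 + 0.9 = 3.1 kcal/mol.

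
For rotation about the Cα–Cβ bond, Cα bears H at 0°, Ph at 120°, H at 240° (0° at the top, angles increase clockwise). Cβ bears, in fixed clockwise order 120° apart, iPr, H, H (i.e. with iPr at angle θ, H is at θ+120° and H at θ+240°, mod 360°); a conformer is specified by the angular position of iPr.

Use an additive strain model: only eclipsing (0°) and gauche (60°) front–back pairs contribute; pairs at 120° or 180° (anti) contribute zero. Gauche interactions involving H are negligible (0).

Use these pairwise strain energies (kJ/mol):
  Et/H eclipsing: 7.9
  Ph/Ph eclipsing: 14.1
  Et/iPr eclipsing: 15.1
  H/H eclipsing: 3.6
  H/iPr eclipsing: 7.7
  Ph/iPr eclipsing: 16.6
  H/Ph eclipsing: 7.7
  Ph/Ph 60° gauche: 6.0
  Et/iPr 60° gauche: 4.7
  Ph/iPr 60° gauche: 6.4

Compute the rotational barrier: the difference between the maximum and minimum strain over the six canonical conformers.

23.8 kJ/mol

iPr at 0° (eclipsed): H–iPr eclipsed, Ph–H eclipsed, H–H eclipsed; 7.7 + 7.7 + 3.6 = 19.0 kJ/mol.
iPr at 60° (staggered): Ph–iPr gauche; 6.4 = 6.4 kJ/mol.
iPr at 120° (eclipsed): H–H eclipsed, Ph–iPr eclipsed, H–H eclipsed; 3.6 + 16.6 + 3.6 = 23.8 kJ/mol.
iPr at 180° (staggered): Ph–iPr gauche; 6.4 = 6.4 kJ/mol.
iPr at 240° (eclipsed): H–H eclipsed, Ph–H eclipsed, H–iPr eclipsed; 3.6 + 7.7 + 7.7 = 19.0 kJ/mol.
iPr at 300° (staggered): no non-H gauche contacts → 0.0 kJ/mol.
Max at 120° (23.8 kJ/mol), min at 300° (0.0 kJ/mol); barrier = 23.8 kJ/mol.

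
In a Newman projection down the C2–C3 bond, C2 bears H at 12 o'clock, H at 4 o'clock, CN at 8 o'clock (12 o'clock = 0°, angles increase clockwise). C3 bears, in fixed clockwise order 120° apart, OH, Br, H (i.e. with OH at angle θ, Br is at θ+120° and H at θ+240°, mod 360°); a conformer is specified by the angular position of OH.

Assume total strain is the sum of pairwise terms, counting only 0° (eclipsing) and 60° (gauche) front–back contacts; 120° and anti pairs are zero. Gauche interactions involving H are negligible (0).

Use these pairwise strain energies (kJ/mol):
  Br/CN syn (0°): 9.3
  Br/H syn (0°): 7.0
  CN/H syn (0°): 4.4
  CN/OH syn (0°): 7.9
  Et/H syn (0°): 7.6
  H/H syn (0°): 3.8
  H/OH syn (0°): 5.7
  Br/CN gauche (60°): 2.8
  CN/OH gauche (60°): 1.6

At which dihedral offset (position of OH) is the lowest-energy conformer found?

300°

OH at 0° (eclipsed): H(0°)/OH(0°) eclipsed 5.7; H(120°)/Br(120°) eclipsed 7.0; CN(240°)/H(240°) eclipsed 4.4 → 17.1 kJ/mol.
OH at 60° (staggered): CN(240°)/Br(180°) gauche 2.8 → 2.8 kJ/mol.
OH at 120° (eclipsed): H(0°)/H(0°) eclipsed 3.8; H(120°)/OH(120°) eclipsed 5.7; CN(240°)/Br(240°) eclipsed 9.3 → 18.8 kJ/mol.
OH at 180° (staggered): CN(240°)/OH(180°) gauche 1.6; CN(240°)/Br(300°) gauche 2.8 → 4.4 kJ/mol.
OH at 240° (eclipsed): H(0°)/Br(0°) eclipsed 7.0; H(120°)/H(120°) eclipsed 3.8; CN(240°)/OH(240°) eclipsed 7.9 → 18.7 kJ/mol.
OH at 300° (staggered): CN(240°)/OH(300°) gauche 1.6 → 1.6 kJ/mol.
The minimum (1.6 kJ/mol) occurs with OH at 300°.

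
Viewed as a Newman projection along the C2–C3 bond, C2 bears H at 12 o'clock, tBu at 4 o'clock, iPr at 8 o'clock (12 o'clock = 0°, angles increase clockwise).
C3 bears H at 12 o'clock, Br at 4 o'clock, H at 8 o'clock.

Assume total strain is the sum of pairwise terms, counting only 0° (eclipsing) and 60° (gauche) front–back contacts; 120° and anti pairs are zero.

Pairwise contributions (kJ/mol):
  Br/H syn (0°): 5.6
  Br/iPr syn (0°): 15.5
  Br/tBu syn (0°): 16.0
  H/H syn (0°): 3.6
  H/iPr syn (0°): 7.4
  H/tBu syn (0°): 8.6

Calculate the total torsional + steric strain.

This conformer (eclipsed): H(0°)/H(0°) eclipsed 3.6; tBu(120°)/Br(120°) eclipsed 16.0; iPr(240°)/H(240°) eclipsed 7.4 → 27.0 kJ/mol.

27.0 kJ/mol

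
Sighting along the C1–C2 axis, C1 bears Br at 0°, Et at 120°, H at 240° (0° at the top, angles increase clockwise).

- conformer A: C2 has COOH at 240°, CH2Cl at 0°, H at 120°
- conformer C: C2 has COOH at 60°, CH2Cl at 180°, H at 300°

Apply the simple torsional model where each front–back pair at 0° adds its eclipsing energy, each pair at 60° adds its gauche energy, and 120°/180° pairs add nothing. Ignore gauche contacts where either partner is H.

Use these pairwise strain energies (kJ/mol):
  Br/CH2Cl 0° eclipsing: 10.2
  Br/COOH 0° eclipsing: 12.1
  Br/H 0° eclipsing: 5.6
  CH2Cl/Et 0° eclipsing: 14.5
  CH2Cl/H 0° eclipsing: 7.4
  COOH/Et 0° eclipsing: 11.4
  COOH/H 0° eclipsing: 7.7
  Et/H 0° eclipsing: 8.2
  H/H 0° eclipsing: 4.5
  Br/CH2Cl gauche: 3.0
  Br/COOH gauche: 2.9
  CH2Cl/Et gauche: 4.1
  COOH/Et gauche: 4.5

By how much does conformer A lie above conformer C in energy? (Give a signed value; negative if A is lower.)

A (eclipsed): Br–CH2Cl eclipsed, Et–H eclipsed, H–COOH eclipsed; 10.2 + 8.2 + 7.7 = 26.1 kJ/mol.
C (staggered): Br–COOH gauche, Et–COOH gauche, Et–CH2Cl gauche; 2.9 + 4.5 + 4.1 = 11.5 kJ/mol.
E(A) − E(C) = 26.1 − 11.5 = +14.6 kJ/mol.

+14.6 kJ/mol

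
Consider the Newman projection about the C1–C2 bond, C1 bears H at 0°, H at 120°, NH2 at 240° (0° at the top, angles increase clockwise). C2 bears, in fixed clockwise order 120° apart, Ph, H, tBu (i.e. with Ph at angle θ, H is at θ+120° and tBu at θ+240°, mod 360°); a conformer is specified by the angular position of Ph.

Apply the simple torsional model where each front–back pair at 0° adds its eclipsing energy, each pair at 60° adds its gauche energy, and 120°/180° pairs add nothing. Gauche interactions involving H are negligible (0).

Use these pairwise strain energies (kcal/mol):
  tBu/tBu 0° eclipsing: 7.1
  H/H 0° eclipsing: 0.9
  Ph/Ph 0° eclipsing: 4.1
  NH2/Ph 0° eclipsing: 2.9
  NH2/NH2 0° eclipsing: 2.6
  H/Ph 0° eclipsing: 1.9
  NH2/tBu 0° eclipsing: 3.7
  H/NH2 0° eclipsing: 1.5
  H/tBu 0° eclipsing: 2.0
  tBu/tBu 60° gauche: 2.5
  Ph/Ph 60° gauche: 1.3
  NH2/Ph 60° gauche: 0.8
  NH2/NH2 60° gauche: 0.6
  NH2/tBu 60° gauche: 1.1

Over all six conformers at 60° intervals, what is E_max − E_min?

Ph at 0° (eclipsed): H(0°)/Ph(0°) eclipsed 1.9; H(120°)/H(120°) eclipsed 0.9; NH2(240°)/tBu(240°) eclipsed 3.7 → 6.5 kcal/mol.
Ph at 60° (staggered): NH2(240°)/tBu(300°) gauche 1.1 → 1.1 kcal/mol.
Ph at 120° (eclipsed): H(0°)/tBu(0°) eclipsed 2.0; H(120°)/Ph(120°) eclipsed 1.9; NH2(240°)/H(240°) eclipsed 1.5 → 5.4 kcal/mol.
Ph at 180° (staggered): NH2(240°)/Ph(180°) gauche 0.8 → 0.8 kcal/mol.
Ph at 240° (eclipsed): H(0°)/H(0°) eclipsed 0.9; H(120°)/tBu(120°) eclipsed 2.0; NH2(240°)/Ph(240°) eclipsed 2.9 → 5.8 kcal/mol.
Ph at 300° (staggered): NH2(240°)/Ph(300°) gauche 0.8; NH2(240°)/tBu(180°) gauche 1.1 → 1.9 kcal/mol.
Max at 0° (6.5 kcal/mol), min at 180° (0.8 kcal/mol); barrier = 5.7 kcal/mol.

5.7 kcal/mol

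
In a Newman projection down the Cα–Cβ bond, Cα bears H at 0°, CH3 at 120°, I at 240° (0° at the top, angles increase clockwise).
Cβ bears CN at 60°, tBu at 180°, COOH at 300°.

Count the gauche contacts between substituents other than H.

4

Non-H gauche pairs: CH3(120°)/CN(60°); CH3(120°)/tBu(180°); I(240°)/tBu(180°); I(240°)/COOH(300°) — 4 interactions.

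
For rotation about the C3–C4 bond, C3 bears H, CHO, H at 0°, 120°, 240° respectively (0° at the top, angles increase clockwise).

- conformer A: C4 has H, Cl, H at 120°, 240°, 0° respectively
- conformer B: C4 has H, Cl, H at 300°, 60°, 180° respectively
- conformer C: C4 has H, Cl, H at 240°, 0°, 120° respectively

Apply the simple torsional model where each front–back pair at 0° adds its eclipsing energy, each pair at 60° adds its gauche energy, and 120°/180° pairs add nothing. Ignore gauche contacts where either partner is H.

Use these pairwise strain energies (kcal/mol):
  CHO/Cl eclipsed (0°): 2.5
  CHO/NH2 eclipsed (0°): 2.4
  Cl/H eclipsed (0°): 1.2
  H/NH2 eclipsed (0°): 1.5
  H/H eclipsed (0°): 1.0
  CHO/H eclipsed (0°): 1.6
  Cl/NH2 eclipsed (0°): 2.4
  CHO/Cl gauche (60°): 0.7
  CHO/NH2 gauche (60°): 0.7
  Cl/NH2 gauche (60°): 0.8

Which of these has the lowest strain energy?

A (eclipsed): H–H eclipsed, CHO–H eclipsed, H–Cl eclipsed; 1.0 + 1.6 + 1.2 = 3.8 kcal/mol.
B (staggered): CHO–Cl gauche; 0.7 = 0.7 kcal/mol.
C (eclipsed): H–Cl eclipsed, CHO–H eclipsed, H–H eclipsed; 1.2 + 1.6 + 1.0 = 3.8 kcal/mol.
B has the lowest total (0.7 kcal/mol).

B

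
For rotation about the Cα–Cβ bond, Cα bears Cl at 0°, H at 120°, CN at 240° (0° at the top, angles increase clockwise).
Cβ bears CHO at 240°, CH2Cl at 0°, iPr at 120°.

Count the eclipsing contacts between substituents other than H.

2

Non-H eclipsing pairs: Cl(0°)/CH2Cl(0°); CN(240°)/CHO(240°) — 2 interactions.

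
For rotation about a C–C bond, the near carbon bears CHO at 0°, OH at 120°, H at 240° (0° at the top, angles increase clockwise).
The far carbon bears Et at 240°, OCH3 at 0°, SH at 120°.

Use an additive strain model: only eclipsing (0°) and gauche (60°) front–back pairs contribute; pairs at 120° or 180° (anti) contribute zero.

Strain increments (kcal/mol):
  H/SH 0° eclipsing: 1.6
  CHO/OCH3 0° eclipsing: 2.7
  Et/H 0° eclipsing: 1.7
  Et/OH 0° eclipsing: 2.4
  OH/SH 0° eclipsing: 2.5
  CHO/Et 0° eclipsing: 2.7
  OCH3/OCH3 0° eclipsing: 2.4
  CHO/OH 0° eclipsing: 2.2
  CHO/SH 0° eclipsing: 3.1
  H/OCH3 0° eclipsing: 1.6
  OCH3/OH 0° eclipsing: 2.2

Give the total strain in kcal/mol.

This conformer (eclipsed): CHO–OCH3 eclipsed, OH–SH eclipsed, H–Et eclipsed; 2.7 + 2.5 + 1.7 = 6.9 kcal/mol.

6.9 kcal/mol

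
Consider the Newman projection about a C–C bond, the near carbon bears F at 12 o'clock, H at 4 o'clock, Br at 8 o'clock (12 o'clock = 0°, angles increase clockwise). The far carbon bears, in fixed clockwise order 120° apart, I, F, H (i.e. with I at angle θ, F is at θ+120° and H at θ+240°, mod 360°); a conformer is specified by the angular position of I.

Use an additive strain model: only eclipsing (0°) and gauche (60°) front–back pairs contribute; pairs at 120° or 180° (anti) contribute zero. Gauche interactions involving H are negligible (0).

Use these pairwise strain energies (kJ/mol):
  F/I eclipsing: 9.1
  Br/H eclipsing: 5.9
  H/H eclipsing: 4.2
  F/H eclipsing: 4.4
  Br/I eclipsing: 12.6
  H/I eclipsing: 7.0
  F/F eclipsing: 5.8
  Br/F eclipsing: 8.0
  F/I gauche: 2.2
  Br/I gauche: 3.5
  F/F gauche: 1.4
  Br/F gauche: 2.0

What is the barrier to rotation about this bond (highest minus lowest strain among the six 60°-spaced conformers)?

18.4 kJ/mol

I at 0° (eclipsed): F–I eclipsed, H–F eclipsed, Br–H eclipsed; 9.1 + 4.4 + 5.9 = 19.4 kJ/mol.
I at 60° (staggered): F–I gauche, Br–F gauche; 2.2 + 2.0 = 4.2 kJ/mol.
I at 120° (eclipsed): F–H eclipsed, H–I eclipsed, Br–F eclipsed; 4.4 + 7.0 + 8.0 = 19.4 kJ/mol.
I at 180° (staggered): F–F gauche, Br–I gauche, Br–F gauche; 1.4 + 3.5 + 2.0 = 6.9 kJ/mol.
I at 240° (eclipsed): F–F eclipsed, H–H eclipsed, Br–I eclipsed; 5.8 + 4.2 + 12.6 = 22.6 kJ/mol.
I at 300° (staggered): F–I gauche, F–F gauche, Br–I gauche; 2.2 + 1.4 + 3.5 = 7.1 kJ/mol.
Max at 240° (22.6 kJ/mol), min at 60° (4.2 kJ/mol); barrier = 18.4 kJ/mol.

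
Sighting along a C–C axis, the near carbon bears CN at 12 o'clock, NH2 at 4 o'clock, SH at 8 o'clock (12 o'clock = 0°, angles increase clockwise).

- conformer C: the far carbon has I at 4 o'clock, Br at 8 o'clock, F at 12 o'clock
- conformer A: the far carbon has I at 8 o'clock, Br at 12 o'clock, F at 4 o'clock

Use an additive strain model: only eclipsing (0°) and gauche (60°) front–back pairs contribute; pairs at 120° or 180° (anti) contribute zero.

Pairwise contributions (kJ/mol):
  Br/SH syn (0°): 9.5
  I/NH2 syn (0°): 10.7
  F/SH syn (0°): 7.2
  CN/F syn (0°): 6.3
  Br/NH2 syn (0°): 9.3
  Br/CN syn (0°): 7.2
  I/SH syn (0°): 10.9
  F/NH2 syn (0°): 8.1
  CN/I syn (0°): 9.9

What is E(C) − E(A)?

C (eclipsed): CN–F eclipsed, NH2–I eclipsed, SH–Br eclipsed; 6.3 + 10.7 + 9.5 = 26.5 kJ/mol.
A (eclipsed): CN–Br eclipsed, NH2–F eclipsed, SH–I eclipsed; 7.2 + 8.1 + 10.9 = 26.2 kJ/mol.
E(C) − E(A) = 26.5 − 26.2 = +0.3 kJ/mol.

+0.3 kJ/mol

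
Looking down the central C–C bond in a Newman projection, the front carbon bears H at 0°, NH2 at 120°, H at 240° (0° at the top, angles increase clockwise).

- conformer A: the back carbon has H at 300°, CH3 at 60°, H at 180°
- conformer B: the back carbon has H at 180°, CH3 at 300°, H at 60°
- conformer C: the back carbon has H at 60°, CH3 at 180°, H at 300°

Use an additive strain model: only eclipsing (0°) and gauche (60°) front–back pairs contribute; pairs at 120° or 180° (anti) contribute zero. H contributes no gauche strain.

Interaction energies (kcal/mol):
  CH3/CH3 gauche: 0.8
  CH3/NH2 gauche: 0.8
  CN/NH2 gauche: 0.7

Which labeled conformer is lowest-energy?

A (staggered): NH2(120°)/CH3(60°) gauche 0.8 → 0.8 kcal/mol.
B (staggered): no non-H gauche contacts → 0.0 kcal/mol.
C (staggered): NH2(120°)/CH3(180°) gauche 0.8 → 0.8 kcal/mol.
B has the lowest total (0.0 kcal/mol).

B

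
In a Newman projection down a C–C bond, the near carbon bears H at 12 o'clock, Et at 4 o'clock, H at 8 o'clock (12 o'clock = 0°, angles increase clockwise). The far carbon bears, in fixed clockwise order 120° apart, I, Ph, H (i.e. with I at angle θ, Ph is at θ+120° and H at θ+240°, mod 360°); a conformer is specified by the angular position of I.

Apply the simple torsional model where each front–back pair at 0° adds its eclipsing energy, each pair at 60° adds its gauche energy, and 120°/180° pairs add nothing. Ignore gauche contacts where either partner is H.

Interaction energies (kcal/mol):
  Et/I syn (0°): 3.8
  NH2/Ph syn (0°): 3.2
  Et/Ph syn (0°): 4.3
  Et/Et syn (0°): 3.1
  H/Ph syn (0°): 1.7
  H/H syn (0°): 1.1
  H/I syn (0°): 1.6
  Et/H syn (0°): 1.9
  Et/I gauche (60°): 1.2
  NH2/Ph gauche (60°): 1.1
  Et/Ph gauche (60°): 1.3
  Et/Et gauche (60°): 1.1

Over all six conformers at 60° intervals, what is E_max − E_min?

I at 0° is eclipsed. H at 0° is eclipsed with I at 0° (1.6); Et at 120° is eclipsed with Ph at 120° (4.3); H at 240° is eclipsed with H at 240° (1.1). Total 7.0 kcal/mol.
I at 60° is staggered. Et at 120° is gauche with I at 60° (1.2); Et at 120° is gauche with Ph at 180° (1.3). Total 2.5 kcal/mol.
I at 120° is eclipsed. H at 0° is eclipsed with H at 0° (1.1); Et at 120° is eclipsed with I at 120° (3.8); H at 240° is eclipsed with Ph at 240° (1.7). Total 6.6 kcal/mol.
I at 180° is staggered. Et at 120° is gauche with I at 180° (1.2). Total 1.2 kcal/mol.
I at 240° is eclipsed. H at 0° is eclipsed with Ph at 0° (1.7); Et at 120° is eclipsed with H at 120° (1.9); H at 240° is eclipsed with I at 240° (1.6). Total 5.2 kcal/mol.
I at 300° is staggered. Et at 120° is gauche with Ph at 60° (1.3). Total 1.3 kcal/mol.
Max at 0° (7.0 kcal/mol), min at 180° (1.2 kcal/mol); barrier = 5.8 kcal/mol.

5.8 kcal/mol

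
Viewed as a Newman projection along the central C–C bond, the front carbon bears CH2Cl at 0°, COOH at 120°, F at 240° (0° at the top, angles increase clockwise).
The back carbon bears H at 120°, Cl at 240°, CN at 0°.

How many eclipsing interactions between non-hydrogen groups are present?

Non-H eclipsing pairs: CH2Cl(0°)/CN(0°); F(240°)/Cl(240°) — 2 interactions.

2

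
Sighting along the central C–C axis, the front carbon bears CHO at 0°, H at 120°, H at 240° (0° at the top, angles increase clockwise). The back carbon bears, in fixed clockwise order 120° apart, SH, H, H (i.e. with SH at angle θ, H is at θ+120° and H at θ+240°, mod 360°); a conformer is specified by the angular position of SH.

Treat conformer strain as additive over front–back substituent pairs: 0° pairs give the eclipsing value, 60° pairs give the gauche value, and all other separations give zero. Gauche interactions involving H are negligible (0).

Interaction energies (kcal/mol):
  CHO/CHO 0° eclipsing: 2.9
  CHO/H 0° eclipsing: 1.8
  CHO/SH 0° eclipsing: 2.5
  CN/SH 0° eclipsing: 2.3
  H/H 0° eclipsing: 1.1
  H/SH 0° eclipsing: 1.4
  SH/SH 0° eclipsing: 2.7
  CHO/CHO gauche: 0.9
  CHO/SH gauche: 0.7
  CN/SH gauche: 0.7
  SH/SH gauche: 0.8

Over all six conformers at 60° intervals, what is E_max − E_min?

4.7 kcal/mol

SH at 0° is eclipsed. CHO at 0° is eclipsed with SH at 0° (2.5); H at 120° is eclipsed with H at 120° (1.1); H at 240° is eclipsed with H at 240° (1.1). Total 4.7 kcal/mol.
SH at 60° is staggered. CHO at 0° is gauche with SH at 60° (0.7). Total 0.7 kcal/mol.
SH at 120° is eclipsed. CHO at 0° is eclipsed with H at 0° (1.8); H at 120° is eclipsed with SH at 120° (1.4); H at 240° is eclipsed with H at 240° (1.1). Total 4.3 kcal/mol.
SH at 180° (staggered): no non-H gauche contacts → 0.0 kcal/mol.
SH at 240° is eclipsed. CHO at 0° is eclipsed with H at 0° (1.8); H at 120° is eclipsed with H at 120° (1.1); H at 240° is eclipsed with SH at 240° (1.4). Total 4.3 kcal/mol.
SH at 300° is staggered. CHO at 0° is gauche with SH at 300° (0.7). Total 0.7 kcal/mol.
Max at 0° (4.7 kcal/mol), min at 180° (0.0 kcal/mol); barrier = 4.7 kcal/mol.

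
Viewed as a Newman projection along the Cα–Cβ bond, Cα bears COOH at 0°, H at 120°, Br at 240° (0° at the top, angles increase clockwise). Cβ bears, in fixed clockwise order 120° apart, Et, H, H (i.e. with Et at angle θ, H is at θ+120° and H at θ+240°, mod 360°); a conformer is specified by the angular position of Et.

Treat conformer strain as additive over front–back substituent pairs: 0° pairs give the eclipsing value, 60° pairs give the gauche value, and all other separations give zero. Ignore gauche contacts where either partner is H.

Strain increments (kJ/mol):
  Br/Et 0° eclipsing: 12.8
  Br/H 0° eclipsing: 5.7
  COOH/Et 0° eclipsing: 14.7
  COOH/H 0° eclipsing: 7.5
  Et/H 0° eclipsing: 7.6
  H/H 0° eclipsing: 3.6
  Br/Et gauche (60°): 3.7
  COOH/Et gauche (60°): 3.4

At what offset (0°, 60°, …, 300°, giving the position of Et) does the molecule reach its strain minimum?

Et at 0° (eclipsed): COOH(0°)/Et(0°) eclipsed 14.7; H(120°)/H(120°) eclipsed 3.6; Br(240°)/H(240°) eclipsed 5.7 → 24.0 kJ/mol.
Et at 60° (staggered): COOH(0°)/Et(60°) gauche 3.4 → 3.4 kJ/mol.
Et at 120° (eclipsed): COOH(0°)/H(0°) eclipsed 7.5; H(120°)/Et(120°) eclipsed 7.6; Br(240°)/H(240°) eclipsed 5.7 → 20.8 kJ/mol.
Et at 180° (staggered): Br(240°)/Et(180°) gauche 3.7 → 3.7 kJ/mol.
Et at 240° (eclipsed): COOH(0°)/H(0°) eclipsed 7.5; H(120°)/H(120°) eclipsed 3.6; Br(240°)/Et(240°) eclipsed 12.8 → 23.9 kJ/mol.
Et at 300° (staggered): COOH(0°)/Et(300°) gauche 3.4; Br(240°)/Et(300°) gauche 3.7 → 7.1 kJ/mol.
The minimum (3.4 kJ/mol) occurs with Et at 60°.

60°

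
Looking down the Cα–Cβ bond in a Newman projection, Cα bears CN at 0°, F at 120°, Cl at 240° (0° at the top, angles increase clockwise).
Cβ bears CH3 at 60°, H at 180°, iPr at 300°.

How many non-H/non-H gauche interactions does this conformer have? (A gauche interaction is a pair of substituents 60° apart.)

Non-H gauche pairs: CN(0°)/CH3(60°); CN(0°)/iPr(300°); F(120°)/CH3(60°); Cl(240°)/iPr(300°) — 4 interactions.

4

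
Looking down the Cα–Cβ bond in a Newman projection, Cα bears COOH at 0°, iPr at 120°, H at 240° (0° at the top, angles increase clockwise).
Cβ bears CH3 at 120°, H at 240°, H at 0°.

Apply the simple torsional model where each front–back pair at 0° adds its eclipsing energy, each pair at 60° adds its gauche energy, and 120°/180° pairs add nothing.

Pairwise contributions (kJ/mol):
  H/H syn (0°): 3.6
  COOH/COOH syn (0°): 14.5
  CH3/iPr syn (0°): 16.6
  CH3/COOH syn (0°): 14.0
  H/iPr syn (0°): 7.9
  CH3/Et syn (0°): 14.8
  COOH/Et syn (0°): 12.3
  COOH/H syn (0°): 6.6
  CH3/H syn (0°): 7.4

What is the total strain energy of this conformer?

This conformer (eclipsed): COOH–H eclipsed, iPr–CH3 eclipsed, H–H eclipsed; 6.6 + 16.6 + 3.6 = 26.8 kJ/mol.

26.8 kJ/mol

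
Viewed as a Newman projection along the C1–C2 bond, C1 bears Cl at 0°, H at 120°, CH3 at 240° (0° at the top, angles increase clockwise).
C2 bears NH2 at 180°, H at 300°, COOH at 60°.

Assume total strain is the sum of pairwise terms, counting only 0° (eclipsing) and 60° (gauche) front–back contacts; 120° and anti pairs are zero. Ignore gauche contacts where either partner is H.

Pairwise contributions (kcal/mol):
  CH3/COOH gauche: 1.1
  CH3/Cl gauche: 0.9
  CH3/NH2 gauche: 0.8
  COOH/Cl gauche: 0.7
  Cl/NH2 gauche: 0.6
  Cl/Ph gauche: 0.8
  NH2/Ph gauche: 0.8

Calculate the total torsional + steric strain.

1.5 kcal/mol

This conformer (staggered): Cl(0°)/COOH(60°) gauche 0.7; CH3(240°)/NH2(180°) gauche 0.8 → 1.5 kcal/mol.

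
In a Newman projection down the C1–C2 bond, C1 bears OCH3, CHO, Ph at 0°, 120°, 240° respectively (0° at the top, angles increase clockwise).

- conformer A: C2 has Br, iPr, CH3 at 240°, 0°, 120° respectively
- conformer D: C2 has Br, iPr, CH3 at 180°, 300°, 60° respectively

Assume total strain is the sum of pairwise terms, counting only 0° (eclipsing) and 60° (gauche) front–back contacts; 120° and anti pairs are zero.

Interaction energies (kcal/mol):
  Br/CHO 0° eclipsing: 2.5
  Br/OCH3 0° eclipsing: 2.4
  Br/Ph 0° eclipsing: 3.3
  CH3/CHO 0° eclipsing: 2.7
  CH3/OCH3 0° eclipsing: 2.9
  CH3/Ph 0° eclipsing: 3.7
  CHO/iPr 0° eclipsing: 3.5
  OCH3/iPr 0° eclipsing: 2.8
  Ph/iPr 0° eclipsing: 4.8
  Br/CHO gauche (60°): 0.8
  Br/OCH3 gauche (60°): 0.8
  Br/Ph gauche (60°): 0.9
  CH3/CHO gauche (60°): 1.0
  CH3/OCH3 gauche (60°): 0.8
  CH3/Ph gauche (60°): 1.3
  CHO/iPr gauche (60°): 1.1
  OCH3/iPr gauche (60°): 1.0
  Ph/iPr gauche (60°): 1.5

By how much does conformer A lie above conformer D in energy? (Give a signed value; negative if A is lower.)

+2.8 kcal/mol

A (eclipsed): OCH3–iPr eclipsed, CHO–CH3 eclipsed, Ph–Br eclipsed; 2.8 + 2.7 + 3.3 = 8.8 kcal/mol.
D (staggered): OCH3–iPr gauche, OCH3–CH3 gauche, CHO–Br gauche, CHO–CH3 gauche, Ph–Br gauche, Ph–iPr gauche; 1.0 + 0.8 + 0.8 + 1.0 + 0.9 + 1.5 = 6.0 kcal/mol.
E(A) − E(D) = 8.8 − 6.0 = +2.8 kcal/mol.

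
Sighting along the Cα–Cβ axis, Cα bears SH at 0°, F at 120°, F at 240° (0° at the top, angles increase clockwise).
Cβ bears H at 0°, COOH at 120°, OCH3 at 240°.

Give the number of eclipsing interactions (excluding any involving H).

2

Non-H eclipsing pairs: F(120°)/COOH(120°); F(240°)/OCH3(240°) — 2 interactions.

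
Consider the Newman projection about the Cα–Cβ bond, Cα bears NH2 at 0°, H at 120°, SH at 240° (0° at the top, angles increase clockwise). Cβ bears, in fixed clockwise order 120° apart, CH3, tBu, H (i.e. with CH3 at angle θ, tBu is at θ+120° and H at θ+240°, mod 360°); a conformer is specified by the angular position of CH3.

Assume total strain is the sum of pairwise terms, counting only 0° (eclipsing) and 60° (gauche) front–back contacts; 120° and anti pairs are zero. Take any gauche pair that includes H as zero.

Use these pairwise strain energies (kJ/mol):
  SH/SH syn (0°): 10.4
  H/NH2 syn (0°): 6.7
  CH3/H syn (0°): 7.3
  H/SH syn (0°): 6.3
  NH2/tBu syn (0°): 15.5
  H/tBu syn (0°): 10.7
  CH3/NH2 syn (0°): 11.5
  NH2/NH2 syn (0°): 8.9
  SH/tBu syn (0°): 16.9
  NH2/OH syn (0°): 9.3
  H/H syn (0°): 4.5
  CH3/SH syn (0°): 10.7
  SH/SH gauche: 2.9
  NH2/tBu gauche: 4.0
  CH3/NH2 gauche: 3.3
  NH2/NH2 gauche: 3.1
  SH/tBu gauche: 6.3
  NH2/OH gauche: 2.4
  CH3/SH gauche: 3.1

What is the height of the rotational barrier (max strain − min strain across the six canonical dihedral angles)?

21.3 kJ/mol

CH3 at 0° (eclipsed): NH2–CH3 eclipsed, H–tBu eclipsed, SH–H eclipsed; 11.5 + 10.7 + 6.3 = 28.5 kJ/mol.
CH3 at 60° (staggered): NH2–CH3 gauche, SH–tBu gauche; 3.3 + 6.3 = 9.6 kJ/mol.
CH3 at 120° (eclipsed): NH2–H eclipsed, H–CH3 eclipsed, SH–tBu eclipsed; 6.7 + 7.3 + 16.9 = 30.9 kJ/mol.
CH3 at 180° (staggered): NH2–tBu gauche, SH–CH3 gauche, SH–tBu gauche; 4.0 + 3.1 + 6.3 = 13.4 kJ/mol.
CH3 at 240° (eclipsed): NH2–tBu eclipsed, H–H eclipsed, SH–CH3 eclipsed; 15.5 + 4.5 + 10.7 = 30.7 kJ/mol.
CH3 at 300° (staggered): NH2–CH3 gauche, NH2–tBu gauche, SH–CH3 gauche; 3.3 + 4.0 + 3.1 = 10.4 kJ/mol.
Max at 120° (30.9 kJ/mol), min at 60° (9.6 kJ/mol); barrier = 21.3 kJ/mol.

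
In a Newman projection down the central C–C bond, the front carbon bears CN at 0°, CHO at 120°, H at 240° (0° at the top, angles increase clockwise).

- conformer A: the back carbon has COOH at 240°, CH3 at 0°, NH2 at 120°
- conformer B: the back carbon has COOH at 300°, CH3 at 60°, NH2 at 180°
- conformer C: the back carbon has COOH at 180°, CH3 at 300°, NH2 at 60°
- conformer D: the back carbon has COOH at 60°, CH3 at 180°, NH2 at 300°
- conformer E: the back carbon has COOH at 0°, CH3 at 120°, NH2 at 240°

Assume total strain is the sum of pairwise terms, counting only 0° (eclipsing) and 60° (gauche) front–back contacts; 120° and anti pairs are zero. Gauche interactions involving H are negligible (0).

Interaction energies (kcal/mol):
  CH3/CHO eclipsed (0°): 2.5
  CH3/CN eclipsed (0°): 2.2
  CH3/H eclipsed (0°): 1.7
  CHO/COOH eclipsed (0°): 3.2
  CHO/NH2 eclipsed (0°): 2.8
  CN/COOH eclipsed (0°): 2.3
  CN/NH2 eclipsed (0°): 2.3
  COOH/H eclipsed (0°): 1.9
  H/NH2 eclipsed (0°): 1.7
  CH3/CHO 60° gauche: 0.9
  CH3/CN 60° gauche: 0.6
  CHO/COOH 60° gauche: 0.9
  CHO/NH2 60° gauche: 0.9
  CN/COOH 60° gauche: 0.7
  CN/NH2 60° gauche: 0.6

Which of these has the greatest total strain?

A

A (eclipsed): CN(0°)/CH3(0°) eclipsed 2.2; CHO(120°)/NH2(120°) eclipsed 2.8; H(240°)/COOH(240°) eclipsed 1.9 → 6.9 kcal/mol.
B (staggered): CN(0°)/COOH(300°) gauche 0.7; CN(0°)/CH3(60°) gauche 0.6; CHO(120°)/CH3(60°) gauche 0.9; CHO(120°)/NH2(180°) gauche 0.9 → 3.1 kcal/mol.
C (staggered): CN(0°)/CH3(300°) gauche 0.6; CN(0°)/NH2(60°) gauche 0.6; CHO(120°)/COOH(180°) gauche 0.9; CHO(120°)/NH2(60°) gauche 0.9 → 3.0 kcal/mol.
D (staggered): CN(0°)/COOH(60°) gauche 0.7; CN(0°)/NH2(300°) gauche 0.6; CHO(120°)/COOH(60°) gauche 0.9; CHO(120°)/CH3(180°) gauche 0.9 → 3.1 kcal/mol.
E (eclipsed): CN(0°)/COOH(0°) eclipsed 2.3; CHO(120°)/CH3(120°) eclipsed 2.5; H(240°)/NH2(240°) eclipsed 1.7 → 6.5 kcal/mol.
A has the highest total (6.9 kcal/mol).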